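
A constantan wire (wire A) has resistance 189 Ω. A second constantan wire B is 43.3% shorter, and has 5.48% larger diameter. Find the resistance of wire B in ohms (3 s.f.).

R ∝ L/d², so R_B/R_A = (1 − 43.3/100) × (1 + 5.48/100)⁻²
= 0.567 × 0.8988 = 0.5096
R_B = 0.5096 × 189 = 96.3 Ω

96.3 Ω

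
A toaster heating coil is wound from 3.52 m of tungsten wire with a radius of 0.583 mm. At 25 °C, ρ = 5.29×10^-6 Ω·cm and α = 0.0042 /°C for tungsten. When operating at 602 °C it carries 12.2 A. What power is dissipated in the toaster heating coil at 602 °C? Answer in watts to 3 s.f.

88.9 W

ρ = 5.29×10^-6 Ω·cm = 5.29×10^-8 Ω·m
A = πr² = π(5.8300e-04 m)² = 1.068e-06 m²
R₍25₎ = ρL/A = (5.29×10^-8)(3.52)/(1.068e-06) = 0.1744 Ω
R₍602₎ = R₍25₎(1 + αΔT) = 0.1744 × (1 + 0.0042×577) = 0.597 Ω
P = I²R = (12.2)² × 0.597 = 88.9 W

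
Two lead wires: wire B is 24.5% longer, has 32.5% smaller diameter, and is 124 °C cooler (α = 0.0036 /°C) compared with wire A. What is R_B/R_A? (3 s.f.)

R ∝ ρL/d² with ρ ∝ (1+αΔT), so R_B/R_A = (1 + 24.5/100) × (1 − 32.5/100)⁻² × (1 − 0.0036×124)
= 1.245 × 2.195 × 0.5536 = 1.51

1.51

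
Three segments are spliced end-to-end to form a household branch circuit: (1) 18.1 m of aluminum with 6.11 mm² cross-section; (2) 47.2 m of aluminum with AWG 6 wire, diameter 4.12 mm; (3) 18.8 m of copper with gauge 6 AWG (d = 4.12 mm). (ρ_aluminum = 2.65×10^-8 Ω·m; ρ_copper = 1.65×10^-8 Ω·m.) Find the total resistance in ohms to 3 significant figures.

0.196 Ω

Seg 1: A = 6.11 mm² = 6.110e-06 m²
R_1 = (2.65×10^-8)(18.1)/(6.110e-06) = 0.0785 Ω
Seg 2: A = π(4.12/2 mm)² = π(2.0600e-03 m)² = 1.333e-05 m²
R_2 = (2.65×10^-8)(47.2)/(1.333e-05) = 0.09382 Ω
Seg 3: A = π(4.12/2 mm)² = π(2.0600e-03 m)² = 1.333e-05 m²
R_3 = (1.65×10^-8)(18.8)/(1.333e-05) = 0.02327 Ω
R_total = R_1 + R_2 + R_3 = 0.196 Ω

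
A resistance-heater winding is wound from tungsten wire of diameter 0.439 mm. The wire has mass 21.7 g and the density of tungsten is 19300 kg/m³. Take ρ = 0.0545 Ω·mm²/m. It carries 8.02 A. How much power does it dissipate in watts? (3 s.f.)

ρ = 0.0545 Ω·mm²/m = 5.45×10^-8 Ω·m
A = π(d/2)² = π(2.1950e-04 m)² = 1.5136e-07 m²
L = m/(density·A) = 0.0217/(19300×1.5136e-07) = 7.428 m
R = ρL/A = (5.45×10^-8)(7.428)/(1.5136e-07) = 2.675 Ω
P = I²R = (8.02)² × 2.675 = 172 W

172 W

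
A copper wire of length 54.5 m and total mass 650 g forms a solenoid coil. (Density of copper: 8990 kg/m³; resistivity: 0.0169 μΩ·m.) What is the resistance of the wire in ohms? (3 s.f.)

ρ = 0.0169 μΩ·m = 1.69×10^-8 Ω·m
A = m/(density·L) = 0.65/(8990×54.5) = 1.3267e-06 m²
R = ρL/A = (1.69×10^-8)(54.5)/(1.3267e-06) = 0.694 Ω

0.694 Ω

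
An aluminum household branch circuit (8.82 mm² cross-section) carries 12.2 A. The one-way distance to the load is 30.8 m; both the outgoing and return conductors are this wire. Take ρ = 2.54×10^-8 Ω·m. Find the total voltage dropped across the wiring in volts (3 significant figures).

A = 8.82 mm² = 8.820e-06 m²
Total conductor length (both ways) L = 2 × 30.8 = 61.6 m
R = ρL/A = (2.54×10^-8)(61.6)/(8.820e-06) = 0.1774 Ω
V = IR = 12.2 × 0.1774 = 2.16 V

2.16 V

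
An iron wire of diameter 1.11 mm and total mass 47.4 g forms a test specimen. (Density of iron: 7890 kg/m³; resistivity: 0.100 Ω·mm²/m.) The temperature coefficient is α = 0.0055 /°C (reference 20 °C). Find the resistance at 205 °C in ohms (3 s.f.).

1.29 Ω

ρ = 0.100 Ω·mm²/m = 1.00×10^-7 Ω·m
A = π(d/2)² = π(5.5500e-04 m)² = 9.6769e-07 m²
L = m/(density·A) = 0.0474/(7890×9.6769e-07) = 6.208 m
R = ρL/A = (1.00×10^-7)(6.208)/(9.6769e-07) = 0.6415 Ω
R(205 °C) = 0.6415 × (1 + 0.0055×185) = 1.29 Ω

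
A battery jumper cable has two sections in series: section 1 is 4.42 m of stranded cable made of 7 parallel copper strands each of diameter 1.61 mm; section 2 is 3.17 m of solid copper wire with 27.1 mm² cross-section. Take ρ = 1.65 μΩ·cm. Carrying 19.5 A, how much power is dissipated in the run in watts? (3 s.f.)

ρ = 1.65 μΩ·cm = 1.65×10^-8 Ω·m
Section 1: A_strand = π(8.0500e-04)² = 2.036e-06 m²; R₁ = ρL/(N·A_s) = (1.65×10^-8)(4.42)/(7×2.036e-06) = 0.005118 Ω
Section 2: A = 27.1 mm² = 2.710e-05 m²
R₂ = (1.65×10^-8)(3.17)/(2.710e-05) = 0.00193 Ω
R = R₁ + R₂ = 0.007048 Ω
P = I²R = (19.5)² × 0.007048 = 2.68 W

2.68 W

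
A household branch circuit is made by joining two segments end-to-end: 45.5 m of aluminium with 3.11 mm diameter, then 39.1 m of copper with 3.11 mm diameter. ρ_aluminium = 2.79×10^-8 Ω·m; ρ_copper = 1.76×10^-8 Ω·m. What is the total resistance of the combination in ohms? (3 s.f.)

Segment 1: A = π(d/2)² = π(1.5550e-03 m)² = 7.596e-06 m²
R₁ = ρL/A = (2.79×10^-8)(45.5)/(7.596e-06) = 0.1671 Ω
R₂ = (1.76×10^-8)(39.1)/(7.596e-06) = 0.09059 Ω
R = R₁ + R₂ = 0.258 Ω

0.258 Ω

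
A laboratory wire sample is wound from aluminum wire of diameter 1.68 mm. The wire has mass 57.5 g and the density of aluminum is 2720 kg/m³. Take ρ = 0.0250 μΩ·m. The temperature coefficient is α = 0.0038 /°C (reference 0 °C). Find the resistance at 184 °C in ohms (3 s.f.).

ρ = 0.0250 μΩ·m = 2.50×10^-8 Ω·m
A = π(d/2)² = π(8.4000e-04 m)² = 2.2167e-06 m²
L = m/(density·A) = 0.0575/(2720×2.2167e-06) = 9.537 m
R = ρL/A = (2.50×10^-8)(9.537)/(2.2167e-06) = 0.1076 Ω
R(184 °C) = 0.1076 × (1 + 0.0038×184) = 0.183 Ω

0.183 Ω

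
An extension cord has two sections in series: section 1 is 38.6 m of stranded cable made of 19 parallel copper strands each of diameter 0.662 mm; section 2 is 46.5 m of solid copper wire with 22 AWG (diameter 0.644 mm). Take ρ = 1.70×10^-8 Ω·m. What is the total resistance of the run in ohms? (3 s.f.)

2.53 Ω

Section 1: A_strand = π(3.3100e-04)² = 3.442e-07 m²; R₁ = ρL/(N·A_s) = (1.70×10^-8)(38.6)/(19×3.442e-07) = 0.1003 Ω
Section 2: A = π(0.644/2 mm)² = π(3.2200e-04 m)² = 3.257e-07 m²
R₂ = (1.70×10^-8)(46.5)/(3.257e-07) = 2.427 Ω
R = R₁ + R₂ = 2.53 Ω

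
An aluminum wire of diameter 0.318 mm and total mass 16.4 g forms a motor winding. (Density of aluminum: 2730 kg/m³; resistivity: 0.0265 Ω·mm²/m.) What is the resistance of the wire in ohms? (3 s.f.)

25.2 Ω

ρ = 0.0265 Ω·mm²/m = 2.65×10^-8 Ω·m
A = π(d/2)² = π(1.5900e-04 m)² = 7.9423e-08 m²
L = m/(density·A) = 0.0164/(2730×7.9423e-08) = 75.64 m
R = ρL/A = (2.65×10^-8)(75.64)/(7.9423e-08) = 25.2 Ω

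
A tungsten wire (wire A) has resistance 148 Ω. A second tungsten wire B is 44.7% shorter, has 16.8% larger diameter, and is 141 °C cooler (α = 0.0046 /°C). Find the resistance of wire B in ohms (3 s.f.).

R ∝ ρL/d² with ρ ∝ (1+αΔT), so R_B/R_A = (1 − 44.7/100) × (1 + 16.8/100)⁻² × (1 − 0.0046×141)
= 0.553 × 0.733 × 0.3514 = 0.1424
R_B = 0.1424 × 148 = 21.1 Ω

21.1 Ω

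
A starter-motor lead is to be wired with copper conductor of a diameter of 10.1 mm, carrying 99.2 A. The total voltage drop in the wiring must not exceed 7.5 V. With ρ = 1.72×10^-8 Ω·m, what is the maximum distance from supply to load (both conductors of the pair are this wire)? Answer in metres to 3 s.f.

A = π(d/2)² = π(5.0500e-03 m)² = 8.012e-05 m²
L_max = V_max·A/(2·ρI) = (7.5)(8.012e-05)/(2×1.72×10^-8×99.2) = 176 m

176 m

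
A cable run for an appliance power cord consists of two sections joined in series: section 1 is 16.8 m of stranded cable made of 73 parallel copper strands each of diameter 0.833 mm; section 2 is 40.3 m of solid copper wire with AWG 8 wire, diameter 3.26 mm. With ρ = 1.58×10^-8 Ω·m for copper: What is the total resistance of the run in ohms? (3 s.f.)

Section 1: A_strand = π(4.1650e-04)² = 5.450e-07 m²; R₁ = ρL/(N·A_s) = (1.58×10^-8)(16.8)/(73×5.450e-07) = 0.006672 Ω
Section 2: A = π(3.26/2 mm)² = π(1.6300e-03 m)² = 8.347e-06 m²
R₂ = (1.58×10^-8)(40.3)/(8.347e-06) = 0.07628 Ω
R = R₁ + R₂ = 0.0830 Ω

0.0830 Ω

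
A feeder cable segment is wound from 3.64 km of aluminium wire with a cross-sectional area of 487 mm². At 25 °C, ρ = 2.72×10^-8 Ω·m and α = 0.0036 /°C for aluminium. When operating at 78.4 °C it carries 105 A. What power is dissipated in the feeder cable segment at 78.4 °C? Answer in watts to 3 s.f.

A = 487 mm² = 4.870e-04 m²
R₍25₎ = ρL/A = (2.72×10^-8)(3640)/(4.870e-04) = 0.2033 Ω
R₍78.4₎ = R₍25₎(1 + αΔT) = 0.2033 × (1 + 0.0036×53.4) = 0.2424 Ω
P = I²R = (105)² × 0.2424 = 2670 W

2670 W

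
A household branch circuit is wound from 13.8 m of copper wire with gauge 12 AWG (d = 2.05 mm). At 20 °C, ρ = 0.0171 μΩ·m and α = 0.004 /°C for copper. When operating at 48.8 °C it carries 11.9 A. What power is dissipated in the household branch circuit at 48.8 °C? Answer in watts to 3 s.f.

ρ = 0.0171 μΩ·m = 1.71×10^-8 Ω·m
A = π(2.05/2 mm)² = π(1.0250e-03 m)² = 3.301e-06 m²
R₍20₎ = ρL/A = (1.71×10^-8)(13.8)/(3.301e-06) = 0.0715 Ω
R₍48.8₎ = R₍20₎(1 + αΔT) = 0.0715 × (1 + 0.004×28.8) = 0.07973 Ω
P = I²R = (11.9)² × 0.07973 = 11.3 W

11.3 W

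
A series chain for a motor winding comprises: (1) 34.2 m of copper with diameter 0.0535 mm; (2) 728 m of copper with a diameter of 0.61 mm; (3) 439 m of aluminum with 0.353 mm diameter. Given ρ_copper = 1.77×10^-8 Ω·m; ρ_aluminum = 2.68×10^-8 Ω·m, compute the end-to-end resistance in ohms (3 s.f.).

Seg 1: A = π(d/2)² = π(2.6750e-05 m)² = 2.248e-09 m²
R_1 = (1.77×10^-8)(34.2)/(2.248e-09) = 269.3 Ω
Seg 2: A = π(d/2)² = π(3.0500e-04 m)² = 2.922e-07 m²
R_2 = (1.77×10^-8)(728)/(2.922e-07) = 44.09 Ω
Seg 3: A = π(d/2)² = π(1.7650e-04 m)² = 9.787e-08 m²
R_3 = (2.68×10^-8)(439)/(9.787e-08) = 120.2 Ω
R_total = R_1 + R_2 + R_3 = 434 Ω

434 Ω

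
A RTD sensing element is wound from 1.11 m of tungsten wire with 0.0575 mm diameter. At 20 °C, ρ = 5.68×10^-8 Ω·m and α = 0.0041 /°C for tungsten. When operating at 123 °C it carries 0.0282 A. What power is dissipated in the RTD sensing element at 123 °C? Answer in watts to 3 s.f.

0.0275 W

A = π(d/2)² = π(2.8750e-05 m)² = 2.597e-09 m²
R₍20₎ = ρL/A = (5.68×10^-8)(1.11)/(2.597e-09) = 24.28 Ω
R₍123₎ = R₍20₎(1 + αΔT) = 24.28 × (1 + 0.0041×103) = 34.53 Ω
P = I²R = (0.0282)² × 34.53 = 0.0275 W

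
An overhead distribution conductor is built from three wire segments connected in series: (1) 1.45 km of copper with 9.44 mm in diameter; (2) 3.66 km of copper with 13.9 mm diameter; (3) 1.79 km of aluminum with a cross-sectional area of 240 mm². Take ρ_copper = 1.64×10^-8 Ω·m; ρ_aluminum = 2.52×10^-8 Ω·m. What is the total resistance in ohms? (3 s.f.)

Seg 1: A = π(d/2)² = π(4.7200e-03 m)² = 6.999e-05 m²
R_1 = (1.64×10^-8)(1450)/(6.999e-05) = 0.3398 Ω
Seg 2: A = π(d/2)² = π(6.9500e-03 m)² = 1.517e-04 m²
R_2 = (1.64×10^-8)(3660)/(1.517e-04) = 0.3956 Ω
Seg 3: A = 240 mm² = 2.400e-04 m²
R_3 = (2.52×10^-8)(1790)/(2.400e-04) = 0.188 Ω
R_total = R_1 + R_2 + R_3 = 0.923 Ω

0.923 Ω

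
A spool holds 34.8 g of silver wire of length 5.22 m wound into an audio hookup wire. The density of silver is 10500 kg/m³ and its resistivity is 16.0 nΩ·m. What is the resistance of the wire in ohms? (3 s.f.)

0.132 Ω

ρ = 16.0 nΩ·m = 1.60×10^-8 Ω·m
A = m/(density·L) = 0.0348/(10500×5.22) = 6.3492e-07 m²
R = ρL/A = (1.60×10^-8)(5.22)/(6.3492e-07) = 0.132 Ω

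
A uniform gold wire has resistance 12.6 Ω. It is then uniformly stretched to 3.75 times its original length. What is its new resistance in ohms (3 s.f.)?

Volume constant ⇒ A' = A/k with k = 3.75. R' = ρ(kL)/(A/k) = k²R.
R' = 14.06 × 12.6 = 177 Ω

177 Ω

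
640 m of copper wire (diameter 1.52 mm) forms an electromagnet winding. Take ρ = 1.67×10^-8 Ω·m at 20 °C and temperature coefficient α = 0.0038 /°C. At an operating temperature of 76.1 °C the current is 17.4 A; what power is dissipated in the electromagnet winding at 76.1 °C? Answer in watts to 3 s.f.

A = π(d/2)² = π(7.6000e-04 m)² = 1.815e-06 m²
R₍20₎ = ρL/A = (1.67×10^-8)(640)/(1.815e-06) = 5.89 Ω
R₍76.1₎ = R₍20₎(1 + αΔT) = 5.89 × (1 + 0.0038×56.1) = 7.146 Ω
P = I²R = (17.4)² × 7.146 = 2160 W

2160 W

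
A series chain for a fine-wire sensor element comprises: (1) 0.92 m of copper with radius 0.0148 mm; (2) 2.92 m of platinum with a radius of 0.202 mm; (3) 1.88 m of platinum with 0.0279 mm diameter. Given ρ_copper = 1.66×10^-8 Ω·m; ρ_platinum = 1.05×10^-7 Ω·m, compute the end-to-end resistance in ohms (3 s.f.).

347 Ω

Seg 1: A = πr² = π(1.4800e-05 m)² = 6.881e-10 m²
R_1 = (1.66×10^-8)(0.92)/(6.881e-10) = 22.19 Ω
Seg 2: A = πr² = π(2.0200e-04 m)² = 1.282e-07 m²
R_2 = (1.05×10^-7)(2.92)/(1.282e-07) = 2.392 Ω
Seg 3: A = π(d/2)² = π(1.3950e-05 m)² = 6.114e-10 m²
R_3 = (1.05×10^-7)(1.88)/(6.114e-10) = 322.9 Ω
R_total = R_1 + R_2 + R_3 = 347 Ω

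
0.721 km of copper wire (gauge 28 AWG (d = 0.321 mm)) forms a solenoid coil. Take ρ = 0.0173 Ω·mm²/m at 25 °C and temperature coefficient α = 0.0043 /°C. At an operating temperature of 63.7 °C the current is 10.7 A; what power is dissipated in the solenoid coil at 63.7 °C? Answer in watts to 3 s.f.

20600 W

ρ = 0.0173 Ω·mm²/m = 1.73×10^-8 Ω·m
A = π(0.321/2 mm)² = π(1.6050e-04 m)² = 8.093e-08 m²
R₍25₎ = ρL/A = (1.73×10^-8)(721)/(8.093e-08) = 154.1 Ω
R₍63.7₎ = R₍25₎(1 + αΔT) = 154.1 × (1 + 0.0043×38.7) = 179.8 Ω
P = I²R = (10.7)² × 179.8 = 20600 W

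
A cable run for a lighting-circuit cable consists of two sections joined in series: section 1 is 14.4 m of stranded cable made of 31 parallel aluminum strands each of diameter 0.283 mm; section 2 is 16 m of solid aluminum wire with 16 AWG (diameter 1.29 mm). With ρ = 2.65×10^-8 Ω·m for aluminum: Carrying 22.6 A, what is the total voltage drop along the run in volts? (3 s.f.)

Section 1: A_strand = π(1.4150e-04)² = 6.290e-08 m²; R₁ = ρL/(N·A_s) = (2.65×10^-8)(14.4)/(31×6.290e-08) = 0.1957 Ω
Section 2: A = π(1.29/2 mm)² = π(6.4500e-04 m)² = 1.307e-06 m²
R₂ = (2.65×10^-8)(16)/(1.307e-06) = 0.3244 Ω
R = R₁ + R₂ = 0.5201 Ω
V = IR = 22.6 × 0.5201 = 11.8 V

11.8 V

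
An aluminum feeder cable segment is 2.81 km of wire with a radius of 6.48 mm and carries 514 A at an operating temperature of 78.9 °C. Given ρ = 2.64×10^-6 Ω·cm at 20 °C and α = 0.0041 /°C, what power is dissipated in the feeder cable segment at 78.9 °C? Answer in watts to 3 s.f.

1.84×10^5 W

ρ = 2.64×10^-6 Ω·cm = 2.64×10^-8 Ω·m
A = πr² = π(6.4800e-03 m)² = 1.319e-04 m²
R₍20₎ = ρL/A = (2.64×10^-8)(2810)/(1.319e-04) = 0.5624 Ω
R₍78.9₎ = R₍20₎(1 + αΔT) = 0.5624 × (1 + 0.0041×58.9) = 0.6982 Ω
P = I²R = (514)² × 0.6982 = 1.84×10^5 W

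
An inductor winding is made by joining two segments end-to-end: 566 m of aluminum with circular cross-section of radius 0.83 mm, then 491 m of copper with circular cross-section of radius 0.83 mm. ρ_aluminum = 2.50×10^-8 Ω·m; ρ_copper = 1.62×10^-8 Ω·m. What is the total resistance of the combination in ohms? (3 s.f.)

Segment 1: A = πr² = π(8.3000e-04 m)² = 2.164e-06 m²
R₁ = ρL/A = (2.50×10^-8)(566)/(2.164e-06) = 6.538 Ω
R₂ = (1.62×10^-8)(491)/(2.164e-06) = 3.675 Ω
R = R₁ + R₂ = 10.2 Ω

10.2 Ω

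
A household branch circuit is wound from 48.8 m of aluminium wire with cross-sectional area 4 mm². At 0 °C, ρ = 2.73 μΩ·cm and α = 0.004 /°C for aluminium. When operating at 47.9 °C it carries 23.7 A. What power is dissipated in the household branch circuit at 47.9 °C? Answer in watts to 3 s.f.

223 W

ρ = 2.73 μΩ·cm = 2.73×10^-8 Ω·m
A = 4 mm² = 4.000e-06 m²
R₍0₎ = ρL/A = (2.73×10^-8)(48.8)/(4.000e-06) = 0.3331 Ω
R₍47.9₎ = R₍0₎(1 + αΔT) = 0.3331 × (1 + 0.004×47.9) = 0.3969 Ω
P = I²R = (23.7)² × 0.3969 = 223 W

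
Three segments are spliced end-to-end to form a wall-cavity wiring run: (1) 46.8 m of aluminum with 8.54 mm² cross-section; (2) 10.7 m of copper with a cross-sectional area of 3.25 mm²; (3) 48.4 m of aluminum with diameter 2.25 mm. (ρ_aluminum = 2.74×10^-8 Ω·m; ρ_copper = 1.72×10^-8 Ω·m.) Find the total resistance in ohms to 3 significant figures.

0.540 Ω

Seg 1: A = 8.54 mm² = 8.540e-06 m²
R_1 = (2.74×10^-8)(46.8)/(8.540e-06) = 0.1502 Ω
Seg 2: A = 3.25 mm² = 3.250e-06 m²
R_2 = (1.72×10^-8)(10.7)/(3.250e-06) = 0.05663 Ω
Seg 3: A = π(d/2)² = π(1.1250e-03 m)² = 3.976e-06 m²
R_3 = (2.74×10^-8)(48.4)/(3.976e-06) = 0.3335 Ω
R_total = R_1 + R_2 + R_3 = 0.540 Ω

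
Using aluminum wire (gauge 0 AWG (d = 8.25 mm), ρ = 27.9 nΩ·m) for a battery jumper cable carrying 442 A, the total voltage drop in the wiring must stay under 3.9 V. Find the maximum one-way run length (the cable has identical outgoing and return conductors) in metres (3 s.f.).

8.45 m

ρ = 27.9 nΩ·m = 2.79×10^-8 Ω·m
A = π(8.25/2 mm)² = π(4.1250e-03 m)² = 5.346e-05 m²
L_max = V_max·A/(2·ρI) = (3.9)(5.346e-05)/(2×2.79×10^-8×442) = 8.45 m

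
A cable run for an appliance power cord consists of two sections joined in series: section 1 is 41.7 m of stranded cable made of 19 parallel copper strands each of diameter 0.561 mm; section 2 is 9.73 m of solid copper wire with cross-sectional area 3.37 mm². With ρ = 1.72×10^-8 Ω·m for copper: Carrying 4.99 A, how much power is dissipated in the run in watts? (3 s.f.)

Section 1: A_strand = π(2.8050e-04)² = 2.472e-07 m²; R₁ = ρL/(N·A_s) = (1.72×10^-8)(41.7)/(19×2.472e-07) = 0.1527 Ω
Section 2: A = 3.37 mm² = 3.370e-06 m²
R₂ = (1.72×10^-8)(9.73)/(3.370e-06) = 0.04966 Ω
R = R₁ + R₂ = 0.2024 Ω
P = I²R = (4.99)² × 0.2024 = 5.04 W

5.04 W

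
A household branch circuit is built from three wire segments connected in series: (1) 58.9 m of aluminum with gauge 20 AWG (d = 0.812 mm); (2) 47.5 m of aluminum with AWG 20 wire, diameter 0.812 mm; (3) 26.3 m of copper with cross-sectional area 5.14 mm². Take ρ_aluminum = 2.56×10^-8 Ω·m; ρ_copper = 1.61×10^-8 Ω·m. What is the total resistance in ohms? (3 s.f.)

Seg 1: A = π(0.812/2 mm)² = π(4.0600e-04 m)² = 5.178e-07 m²
R_1 = (2.56×10^-8)(58.9)/(5.178e-07) = 2.912 Ω
Seg 2: A = π(0.812/2 mm)² = π(4.0600e-04 m)² = 5.178e-07 m²
R_2 = (2.56×10^-8)(47.5)/(5.178e-07) = 2.348 Ω
Seg 3: A = 5.14 mm² = 5.140e-06 m²
R_3 = (1.61×10^-8)(26.3)/(5.140e-06) = 0.08238 Ω
R_total = R_1 + R_2 + R_3 = 5.34 Ω

5.34 Ω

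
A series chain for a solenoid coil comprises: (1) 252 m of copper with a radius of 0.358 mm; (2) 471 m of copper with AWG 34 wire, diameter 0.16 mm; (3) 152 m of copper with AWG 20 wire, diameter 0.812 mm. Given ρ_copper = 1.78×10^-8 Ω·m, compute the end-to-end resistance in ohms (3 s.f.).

Seg 1: A = πr² = π(3.5800e-04 m)² = 4.026e-07 m²
R_1 = (1.78×10^-8)(252)/(4.026e-07) = 11.14 Ω
Seg 2: A = π(0.16/2 mm)² = π(8.0000e-05 m)² = 2.011e-08 m²
R_2 = (1.78×10^-8)(471)/(2.011e-08) = 417 Ω
Seg 3: A = π(0.812/2 mm)² = π(4.0600e-04 m)² = 5.178e-07 m²
R_3 = (1.78×10^-8)(152)/(5.178e-07) = 5.225 Ω
R_total = R_1 + R_2 + R_3 = 433 Ω

433 Ω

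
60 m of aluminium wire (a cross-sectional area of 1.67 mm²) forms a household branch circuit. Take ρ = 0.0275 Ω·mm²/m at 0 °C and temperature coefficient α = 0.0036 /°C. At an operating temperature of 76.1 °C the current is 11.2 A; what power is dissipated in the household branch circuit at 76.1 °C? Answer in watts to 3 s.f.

ρ = 0.0275 Ω·mm²/m = 2.75×10^-8 Ω·m
A = 1.67 mm² = 1.670e-06 m²
R₍0₎ = ρL/A = (2.75×10^-8)(60)/(1.670e-06) = 0.988 Ω
R₍76.1₎ = R₍0₎(1 + αΔT) = 0.988 × (1 + 0.0036×76.1) = 1.259 Ω
P = I²R = (11.2)² × 1.259 = 158 W

158 W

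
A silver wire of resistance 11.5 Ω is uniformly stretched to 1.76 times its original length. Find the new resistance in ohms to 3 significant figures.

35.6 Ω

Volume constant ⇒ A' = A/k with k = 1.76. R' = ρ(kL)/(A/k) = k²R.
R' = 3.098 × 11.5 = 35.6 Ω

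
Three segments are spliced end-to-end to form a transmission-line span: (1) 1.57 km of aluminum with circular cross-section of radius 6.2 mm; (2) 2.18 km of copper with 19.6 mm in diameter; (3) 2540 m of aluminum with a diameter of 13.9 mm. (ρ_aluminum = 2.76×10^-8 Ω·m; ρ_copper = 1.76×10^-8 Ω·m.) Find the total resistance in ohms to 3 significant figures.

Seg 1: A = πr² = π(6.2000e-03 m)² = 1.208e-04 m²
R_1 = (2.76×10^-8)(1570)/(1.208e-04) = 0.3588 Ω
Seg 2: A = π(d/2)² = π(9.8000e-03 m)² = 3.017e-04 m²
R_2 = (1.76×10^-8)(2180)/(3.017e-04) = 0.1272 Ω
Seg 3: A = π(d/2)² = π(6.9500e-03 m)² = 1.517e-04 m²
R_3 = (2.76×10^-8)(2540)/(1.517e-04) = 0.462 Ω
R_total = R_1 + R_2 + R_3 = 0.948 Ω

0.948 Ω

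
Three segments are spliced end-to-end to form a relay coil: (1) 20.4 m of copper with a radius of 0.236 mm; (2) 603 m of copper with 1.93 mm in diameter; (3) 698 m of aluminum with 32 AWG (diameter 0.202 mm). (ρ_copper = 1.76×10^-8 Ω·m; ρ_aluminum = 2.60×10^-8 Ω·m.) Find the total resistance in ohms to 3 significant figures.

Seg 1: A = πr² = π(2.3600e-04 m)² = 1.750e-07 m²
R_1 = (1.76×10^-8)(20.4)/(1.750e-07) = 2.052 Ω
Seg 2: A = π(d/2)² = π(9.6500e-04 m)² = 2.926e-06 m²
R_2 = (1.76×10^-8)(603)/(2.926e-06) = 3.628 Ω
Seg 3: A = π(0.202/2 mm)² = π(1.0100e-04 m)² = 3.205e-08 m²
R_3 = (2.60×10^-8)(698)/(3.205e-08) = 566.3 Ω
R_total = R_1 + R_2 + R_3 = 572 Ω

572 Ω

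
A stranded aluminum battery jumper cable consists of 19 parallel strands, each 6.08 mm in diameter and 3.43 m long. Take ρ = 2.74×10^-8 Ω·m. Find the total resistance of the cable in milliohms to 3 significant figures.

A_strand = π(3.0400e-03 m)² = 2.903e-05 m²
R_strand = ρL/A = (2.74×10^-8)(3.43)/(2.903e-05) = 0.003237 Ω
R_total = R_strand/N = 0.003237/19 = 0.170 mΩ

0.170 mΩ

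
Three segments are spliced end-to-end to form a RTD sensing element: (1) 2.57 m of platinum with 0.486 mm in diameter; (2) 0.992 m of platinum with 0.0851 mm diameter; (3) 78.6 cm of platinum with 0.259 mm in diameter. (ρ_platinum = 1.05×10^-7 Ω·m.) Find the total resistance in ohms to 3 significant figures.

21.3 Ω

Seg 1: A = π(d/2)² = π(2.4300e-04 m)² = 1.855e-07 m²
R_1 = (1.05×10^-7)(2.57)/(1.855e-07) = 1.455 Ω
Seg 2: A = π(d/2)² = π(4.2550e-05 m)² = 5.688e-09 m²
R_2 = (1.05×10^-7)(0.992)/(5.688e-09) = 18.31 Ω
Seg 3: A = π(d/2)² = π(1.2950e-04 m)² = 5.269e-08 m²
R_3 = (1.05×10^-7)(0.786)/(5.269e-08) = 1.566 Ω
R_total = R_1 + R_2 + R_3 = 21.3 Ω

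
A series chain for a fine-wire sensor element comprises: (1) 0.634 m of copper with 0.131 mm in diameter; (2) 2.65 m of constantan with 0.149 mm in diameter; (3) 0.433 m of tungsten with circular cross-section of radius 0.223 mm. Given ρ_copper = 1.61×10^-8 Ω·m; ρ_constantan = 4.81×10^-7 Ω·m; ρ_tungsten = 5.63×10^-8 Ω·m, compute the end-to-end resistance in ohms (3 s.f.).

Seg 1: A = π(d/2)² = π(6.5500e-05 m)² = 1.348e-08 m²
R_1 = (1.61×10^-8)(0.634)/(1.348e-08) = 0.7573 Ω
Seg 2: A = π(d/2)² = π(7.4500e-05 m)² = 1.744e-08 m²
R_2 = (4.81×10^-7)(2.65)/(1.744e-08) = 73.1 Ω
Seg 3: A = πr² = π(2.2300e-04 m)² = 1.562e-07 m²
R_3 = (5.63×10^-8)(0.433)/(1.562e-07) = 0.156 Ω
R_total = R_1 + R_2 + R_3 = 74.0 Ω

74.0 Ω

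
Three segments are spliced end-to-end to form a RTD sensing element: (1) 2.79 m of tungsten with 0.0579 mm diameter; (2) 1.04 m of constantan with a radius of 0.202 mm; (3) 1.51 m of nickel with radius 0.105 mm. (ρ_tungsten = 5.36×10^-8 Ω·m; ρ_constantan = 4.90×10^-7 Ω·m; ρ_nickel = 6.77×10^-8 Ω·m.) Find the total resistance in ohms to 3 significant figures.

63.7 Ω

Seg 1: A = π(d/2)² = π(2.8950e-05 m)² = 2.633e-09 m²
R_1 = (5.36×10^-8)(2.79)/(2.633e-09) = 56.8 Ω
Seg 2: A = πr² = π(2.0200e-04 m)² = 1.282e-07 m²
R_2 = (4.90×10^-7)(1.04)/(1.282e-07) = 3.975 Ω
Seg 3: A = πr² = π(1.0500e-04 m)² = 3.464e-08 m²
R_3 = (6.77×10^-8)(1.51)/(3.464e-08) = 2.951 Ω
R_total = R_1 + R_2 + R_3 = 63.7 Ω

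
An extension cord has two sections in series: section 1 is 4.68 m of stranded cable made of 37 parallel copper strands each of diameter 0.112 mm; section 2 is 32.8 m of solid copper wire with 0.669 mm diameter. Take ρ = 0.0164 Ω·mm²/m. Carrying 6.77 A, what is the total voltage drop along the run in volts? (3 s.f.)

11.8 V

ρ = 0.0164 Ω·mm²/m = 1.64×10^-8 Ω·m
Section 1: A_strand = π(5.6000e-05)² = 9.852e-09 m²; R₁ = ρL/(N·A_s) = (1.64×10^-8)(4.68)/(37×9.852e-09) = 0.2106 Ω
Section 2: A = π(d/2)² = π(3.3450e-04 m)² = 3.515e-07 m²
R₂ = (1.64×10^-8)(32.8)/(3.515e-07) = 1.53 Ω
R = R₁ + R₂ = 1.741 Ω
V = IR = 6.77 × 1.741 = 11.8 V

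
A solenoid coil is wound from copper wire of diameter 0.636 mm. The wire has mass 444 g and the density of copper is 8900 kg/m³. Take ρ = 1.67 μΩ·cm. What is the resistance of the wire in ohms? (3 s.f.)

ρ = 1.67 μΩ·cm = 1.67×10^-8 Ω·m
A = π(d/2)² = π(3.1800e-04 m)² = 3.1769e-07 m²
L = m/(density·A) = 0.444/(8900×3.1769e-07) = 157 m
R = ρL/A = (1.67×10^-8)(157)/(3.1769e-07) = 8.25 Ω

8.25 Ω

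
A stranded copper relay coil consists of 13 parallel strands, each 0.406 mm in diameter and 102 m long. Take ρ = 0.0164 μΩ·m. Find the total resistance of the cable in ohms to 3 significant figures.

ρ = 0.0164 μΩ·m = 1.64×10^-8 Ω·m
A_strand = π(2.0300e-04 m)² = 1.295e-07 m²
R_strand = ρL/A = (1.64×10^-8)(102)/(1.295e-07) = 12.92 Ω
R_total = R_strand/N = 12.92/13 = 0.994 Ω

0.994 Ω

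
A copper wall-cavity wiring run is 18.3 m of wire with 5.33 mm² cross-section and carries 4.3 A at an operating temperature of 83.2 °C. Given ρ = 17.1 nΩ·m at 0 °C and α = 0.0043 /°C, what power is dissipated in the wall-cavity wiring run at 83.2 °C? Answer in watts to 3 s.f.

1.47 W

ρ = 17.1 nΩ·m = 1.71×10^-8 Ω·m
A = 5.33 mm² = 5.330e-06 m²
R₍0₎ = ρL/A = (1.71×10^-8)(18.3)/(5.330e-06) = 0.05871 Ω
R₍83.2₎ = R₍0₎(1 + αΔT) = 0.05871 × (1 + 0.0043×83.2) = 0.07972 Ω
P = I²R = (4.3)² × 0.07972 = 1.47 W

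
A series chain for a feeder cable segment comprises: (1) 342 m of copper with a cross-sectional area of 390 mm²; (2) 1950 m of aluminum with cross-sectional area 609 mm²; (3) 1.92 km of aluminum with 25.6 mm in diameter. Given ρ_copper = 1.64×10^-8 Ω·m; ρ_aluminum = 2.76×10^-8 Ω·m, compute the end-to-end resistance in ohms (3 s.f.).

Seg 1: A = 390 mm² = 3.900e-04 m²
R_1 = (1.64×10^-8)(342)/(3.900e-04) = 0.01438 Ω
Seg 2: A = 609 mm² = 6.090e-04 m²
R_2 = (2.76×10^-8)(1950)/(6.090e-04) = 0.08837 Ω
Seg 3: A = π(d/2)² = π(1.2800e-02 m)² = 5.147e-04 m²
R_3 = (2.76×10^-8)(1920)/(5.147e-04) = 0.103 Ω
R_total = R_1 + R_2 + R_3 = 0.206 Ω

0.206 Ω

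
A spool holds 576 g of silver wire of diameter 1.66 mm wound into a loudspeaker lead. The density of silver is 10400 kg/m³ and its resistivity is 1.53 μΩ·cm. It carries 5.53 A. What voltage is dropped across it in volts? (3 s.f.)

1.00 V

ρ = 1.53 μΩ·cm = 1.53×10^-8 Ω·m
A = π(d/2)² = π(8.3000e-04 m)² = 2.1642e-06 m²
L = m/(density·A) = 0.576/(10400×2.1642e-06) = 25.59 m
R = ρL/A = (1.53×10^-8)(25.59)/(2.1642e-06) = 0.1809 Ω
V = IR = 5.53 × 0.1809 = 1.00 V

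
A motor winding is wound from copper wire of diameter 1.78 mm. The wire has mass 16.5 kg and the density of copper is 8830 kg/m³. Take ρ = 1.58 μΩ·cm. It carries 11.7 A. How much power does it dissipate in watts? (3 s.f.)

653 W

ρ = 1.58 μΩ·cm = 1.58×10^-8 Ω·m
A = π(d/2)² = π(8.9000e-04 m)² = 2.4885e-06 m²
L = m/(density·A) = 16.5/(8830×2.4885e-06) = 750.9 m
R = ρL/A = (1.58×10^-8)(750.9)/(2.4885e-06) = 4.768 Ω
P = I²R = (11.7)² × 4.768 = 653 W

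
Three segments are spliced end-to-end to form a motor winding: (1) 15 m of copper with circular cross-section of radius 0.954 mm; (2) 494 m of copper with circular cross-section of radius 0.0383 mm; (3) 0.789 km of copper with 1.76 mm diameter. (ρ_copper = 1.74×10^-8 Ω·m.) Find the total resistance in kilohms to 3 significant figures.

Seg 1: A = πr² = π(9.5400e-04 m)² = 2.859e-06 m²
R_1 = (1.74×10^-8)(15)/(2.859e-06) = 0.09128 Ω
Seg 2: A = πr² = π(3.8300e-05 m)² = 4.608e-09 m²
R_2 = (1.74×10^-8)(494)/(4.608e-09) = 1865 Ω
Seg 3: A = π(d/2)² = π(8.8000e-04 m)² = 2.433e-06 m²
R_3 = (1.74×10^-8)(789)/(2.433e-06) = 5.643 Ω
R_total = R_1 + R_2 + R_3 = 1.87 kΩ

1.87 kΩ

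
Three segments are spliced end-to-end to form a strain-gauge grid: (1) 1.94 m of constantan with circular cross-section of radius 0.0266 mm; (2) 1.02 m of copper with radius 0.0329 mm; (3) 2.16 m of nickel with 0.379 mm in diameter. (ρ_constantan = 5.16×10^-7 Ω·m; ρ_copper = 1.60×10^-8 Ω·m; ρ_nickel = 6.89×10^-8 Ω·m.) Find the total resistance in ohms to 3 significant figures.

456 Ω

Seg 1: A = πr² = π(2.6600e-05 m)² = 2.223e-09 m²
R_1 = (5.16×10^-7)(1.94)/(2.223e-09) = 450.3 Ω
Seg 2: A = πr² = π(3.2900e-05 m)² = 3.400e-09 m²
R_2 = (1.60×10^-8)(1.02)/(3.400e-09) = 4.799 Ω
Seg 3: A = π(d/2)² = π(1.8950e-04 m)² = 1.128e-07 m²
R_3 = (6.89×10^-8)(2.16)/(1.128e-07) = 1.319 Ω
R_total = R_1 + R_2 + R_3 = 456 Ω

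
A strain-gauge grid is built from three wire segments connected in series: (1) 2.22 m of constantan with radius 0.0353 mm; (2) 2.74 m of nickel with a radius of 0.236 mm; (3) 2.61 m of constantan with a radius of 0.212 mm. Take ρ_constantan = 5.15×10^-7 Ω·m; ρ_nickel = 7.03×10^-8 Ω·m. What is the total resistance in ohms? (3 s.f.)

Seg 1: A = πr² = π(3.5300e-05 m)² = 3.915e-09 m²
R_1 = (5.15×10^-7)(2.22)/(3.915e-09) = 292.1 Ω
Seg 2: A = πr² = π(2.3600e-04 m)² = 1.750e-07 m²
R_2 = (7.03×10^-8)(2.74)/(1.750e-07) = 1.101 Ω
Seg 3: A = πr² = π(2.1200e-04 m)² = 1.412e-07 m²
R_3 = (5.15×10^-7)(2.61)/(1.412e-07) = 9.52 Ω
R_total = R_1 + R_2 + R_3 = 303 Ω

303 Ω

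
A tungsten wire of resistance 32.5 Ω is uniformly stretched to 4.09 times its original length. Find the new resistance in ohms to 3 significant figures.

Volume constant ⇒ A' = A/k with k = 4.09. R' = ρ(kL)/(A/k) = k²R.
R' = 16.73 × 32.5 = 544 Ω

544 Ω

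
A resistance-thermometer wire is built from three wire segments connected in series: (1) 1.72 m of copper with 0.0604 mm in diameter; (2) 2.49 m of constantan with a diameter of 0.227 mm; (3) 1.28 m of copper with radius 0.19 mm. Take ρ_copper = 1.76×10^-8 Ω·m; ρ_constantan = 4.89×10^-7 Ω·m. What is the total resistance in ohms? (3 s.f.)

40.8 Ω

Seg 1: A = π(d/2)² = π(3.0200e-05 m)² = 2.865e-09 m²
R_1 = (1.76×10^-8)(1.72)/(2.865e-09) = 10.57 Ω
Seg 2: A = π(d/2)² = π(1.1350e-04 m)² = 4.047e-08 m²
R_2 = (4.89×10^-7)(2.49)/(4.047e-08) = 30.09 Ω
Seg 3: A = πr² = π(1.9000e-04 m)² = 1.134e-07 m²
R_3 = (1.76×10^-8)(1.28)/(1.134e-07) = 0.1986 Ω
R_total = R_1 + R_2 + R_3 = 40.8 Ω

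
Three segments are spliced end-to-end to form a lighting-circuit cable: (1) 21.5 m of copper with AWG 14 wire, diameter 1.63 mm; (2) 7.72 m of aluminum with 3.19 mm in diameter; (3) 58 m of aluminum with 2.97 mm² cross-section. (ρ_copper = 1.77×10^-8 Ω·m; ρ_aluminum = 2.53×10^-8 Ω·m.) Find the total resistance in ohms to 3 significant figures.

Seg 1: A = π(1.63/2 mm)² = π(8.1500e-04 m)² = 2.087e-06 m²
R_1 = (1.77×10^-8)(21.5)/(2.087e-06) = 0.1824 Ω
Seg 2: A = π(d/2)² = π(1.5950e-03 m)² = 7.992e-06 m²
R_2 = (2.53×10^-8)(7.72)/(7.992e-06) = 0.02444 Ω
Seg 3: A = 2.97 mm² = 2.970e-06 m²
R_3 = (2.53×10^-8)(58)/(2.970e-06) = 0.4941 Ω
R_total = R_1 + R_2 + R_3 = 0.701 Ω

0.701 Ω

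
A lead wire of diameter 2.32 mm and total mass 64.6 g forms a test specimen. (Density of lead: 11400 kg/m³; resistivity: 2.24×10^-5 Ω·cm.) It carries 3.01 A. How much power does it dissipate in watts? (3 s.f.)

ρ = 2.24×10^-5 Ω·cm = 2.24×10^-7 Ω·m
A = π(d/2)² = π(1.1600e-03 m)² = 4.2273e-06 m²
L = m/(density·A) = 0.0646/(11400×4.2273e-06) = 1.34 m
R = ρL/A = (2.24×10^-7)(1.34)/(4.2273e-06) = 0.07103 Ω
P = I²R = (3.01)² × 0.07103 = 0.644 W

0.644 W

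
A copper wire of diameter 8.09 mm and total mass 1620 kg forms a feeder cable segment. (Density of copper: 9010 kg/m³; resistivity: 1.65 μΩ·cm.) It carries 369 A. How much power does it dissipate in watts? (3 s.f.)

ρ = 1.65 μΩ·cm = 1.65×10^-8 Ω·m
A = π(d/2)² = π(4.0450e-03 m)² = 5.1403e-05 m²
L = m/(density·A) = 1620/(9010×5.1403e-05) = 3498 m
R = ρL/A = (1.65×10^-8)(3498)/(5.1403e-05) = 1.123 Ω
P = I²R = (369)² × 1.123 = 1.53×10^5 W

1.53×10^5 W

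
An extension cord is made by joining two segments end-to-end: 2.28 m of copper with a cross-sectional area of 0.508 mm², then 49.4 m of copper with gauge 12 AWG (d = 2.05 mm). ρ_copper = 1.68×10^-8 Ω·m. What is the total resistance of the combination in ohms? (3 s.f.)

Segment 1: A = 0.508 mm² = 5.080e-07 m²
R₁ = ρL/A = (1.68×10^-8)(2.28)/(5.080e-07) = 0.0754 Ω
Segment 2: A = π(2.05/2 mm)² = π(1.0250e-03 m)² = 3.301e-06 m²
R₂ = (1.68×10^-8)(49.4)/(3.301e-06) = 0.2514 Ω
R = R₁ + R₂ = 0.327 Ω

0.327 Ω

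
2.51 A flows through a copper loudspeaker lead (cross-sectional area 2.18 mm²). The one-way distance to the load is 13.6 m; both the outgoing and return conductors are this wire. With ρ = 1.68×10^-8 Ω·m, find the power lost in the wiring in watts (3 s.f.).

A = 2.18 mm² = 2.180e-06 m²
Total conductor length (both ways) L = 2 × 13.6 = 27.2 m
R = ρL/A = (1.68×10^-8)(27.2)/(2.180e-06) = 0.2096 Ω
P = I²R = (2.51)² × 0.2096 = 1.32 W

1.32 W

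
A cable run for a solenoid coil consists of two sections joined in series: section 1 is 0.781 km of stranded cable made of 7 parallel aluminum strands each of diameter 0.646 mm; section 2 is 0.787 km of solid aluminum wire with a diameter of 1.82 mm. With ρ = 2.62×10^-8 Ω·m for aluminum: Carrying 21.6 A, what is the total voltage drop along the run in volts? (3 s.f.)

Section 1: A_strand = π(3.2300e-04)² = 3.278e-07 m²; R₁ = ρL/(N·A_s) = (2.62×10^-8)(781)/(7×3.278e-07) = 8.919 Ω
Section 2: A = π(d/2)² = π(9.1000e-04 m)² = 2.602e-06 m²
R₂ = (2.62×10^-8)(787)/(2.602e-06) = 7.926 Ω
R = R₁ + R₂ = 16.84 Ω
V = IR = 21.6 × 16.84 = 364 V

364 V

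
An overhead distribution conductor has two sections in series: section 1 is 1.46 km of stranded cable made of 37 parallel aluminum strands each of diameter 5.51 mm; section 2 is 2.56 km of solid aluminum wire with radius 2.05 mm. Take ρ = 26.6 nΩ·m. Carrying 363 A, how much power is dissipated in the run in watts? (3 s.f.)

6.85×10^5 W

ρ = 26.6 nΩ·m = 2.66×10^-8 Ω·m
Section 1: A_strand = π(2.7550e-03)² = 2.384e-05 m²; R₁ = ρL/(N·A_s) = (2.66×10^-8)(1460)/(37×2.384e-05) = 0.04402 Ω
Section 2: A = πr² = π(2.0500e-03 m)² = 1.320e-05 m²
R₂ = (2.66×10^-8)(2560)/(1.320e-05) = 5.158 Ω
R = R₁ + R₂ = 5.202 Ω
P = I²R = (363)² × 5.202 = 6.85×10^5 W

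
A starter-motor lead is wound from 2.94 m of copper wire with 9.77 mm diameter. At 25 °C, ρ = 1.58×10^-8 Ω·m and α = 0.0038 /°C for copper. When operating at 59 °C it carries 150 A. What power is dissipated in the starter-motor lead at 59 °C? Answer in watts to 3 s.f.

A = π(d/2)² = π(4.8850e-03 m)² = 7.497e-05 m²
R₍25₎ = ρL/A = (1.58×10^-8)(2.94)/(7.497e-05) = 6.196×10^-4 Ω
R₍59₎ = R₍25₎(1 + αΔT) = 6.196×10^-4 × (1 + 0.0038×34) = 6.997×10^-4 Ω
P = I²R = (150)² × 6.997×10^-4 = 15.7 W

15.7 W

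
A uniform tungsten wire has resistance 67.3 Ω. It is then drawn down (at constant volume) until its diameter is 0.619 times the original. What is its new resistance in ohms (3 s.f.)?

Volume constant ⇒ L' = L/r² with r = 0.619. R' = ρL'/A' = ρ(L/r²)/(πr²d₀²/4) = R/r⁴.
R' = 6.811 × 67.3 = 458 Ω

458 Ω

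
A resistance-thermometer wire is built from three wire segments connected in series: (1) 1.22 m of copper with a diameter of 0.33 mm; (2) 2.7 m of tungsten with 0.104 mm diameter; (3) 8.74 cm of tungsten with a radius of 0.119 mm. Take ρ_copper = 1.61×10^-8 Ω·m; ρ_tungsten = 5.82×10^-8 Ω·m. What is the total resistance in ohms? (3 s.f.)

Seg 1: A = π(d/2)² = π(1.6500e-04 m)² = 8.553e-08 m²
R_1 = (1.61×10^-8)(1.22)/(8.553e-08) = 0.2297 Ω
Seg 2: A = π(d/2)² = π(5.2000e-05 m)² = 8.495e-09 m²
R_2 = (5.82×10^-8)(2.7)/(8.495e-09) = 18.5 Ω
Seg 3: A = πr² = π(1.1900e-04 m)² = 4.449e-08 m²
R_3 = (5.82×10^-8)(0.0874)/(4.449e-08) = 0.1143 Ω
R_total = R_1 + R_2 + R_3 = 18.8 Ω

18.8 Ω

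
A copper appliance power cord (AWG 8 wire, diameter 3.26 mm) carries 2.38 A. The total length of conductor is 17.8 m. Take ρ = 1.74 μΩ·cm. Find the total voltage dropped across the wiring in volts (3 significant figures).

ρ = 1.74 μΩ·cm = 1.74×10^-8 Ω·m
A = π(3.26/2 mm)² = π(1.6300e-03 m)² = 8.347e-06 m²
R = ρL/A = (1.74×10^-8)(17.8)/(8.347e-06) = 0.03711 Ω
V = IR = 2.38 × 0.03711 = 0.0883 V

0.0883 V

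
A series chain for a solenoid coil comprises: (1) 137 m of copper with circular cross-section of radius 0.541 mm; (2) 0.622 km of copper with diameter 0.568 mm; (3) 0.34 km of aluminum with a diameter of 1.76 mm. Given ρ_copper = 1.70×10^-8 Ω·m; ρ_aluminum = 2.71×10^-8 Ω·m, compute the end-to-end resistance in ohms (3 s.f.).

Seg 1: A = πr² = π(5.4100e-04 m)² = 9.195e-07 m²
R_1 = (1.70×10^-8)(137)/(9.195e-07) = 2.533 Ω
Seg 2: A = π(d/2)² = π(2.8400e-04 m)² = 2.534e-07 m²
R_2 = (1.70×10^-8)(622)/(2.534e-07) = 41.73 Ω
Seg 3: A = π(d/2)² = π(8.8000e-04 m)² = 2.433e-06 m²
R_3 = (2.71×10^-8)(340)/(2.433e-06) = 3.787 Ω
R_total = R_1 + R_2 + R_3 = 48.1 Ω

48.1 Ω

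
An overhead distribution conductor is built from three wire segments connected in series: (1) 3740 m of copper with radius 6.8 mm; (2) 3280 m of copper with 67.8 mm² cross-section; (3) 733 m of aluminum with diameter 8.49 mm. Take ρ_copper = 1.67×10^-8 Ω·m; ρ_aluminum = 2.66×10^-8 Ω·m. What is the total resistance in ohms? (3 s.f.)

1.58 Ω

Seg 1: A = πr² = π(6.8000e-03 m)² = 1.453e-04 m²
R_1 = (1.67×10^-8)(3740)/(1.453e-04) = 0.43 Ω
Seg 2: A = 67.8 mm² = 6.780e-05 m²
R_2 = (1.67×10^-8)(3280)/(6.780e-05) = 0.8079 Ω
Seg 3: A = π(d/2)² = π(4.2450e-03 m)² = 5.661e-05 m²
R_3 = (2.66×10^-8)(733)/(5.661e-05) = 0.3444 Ω
R_total = R_1 + R_2 + R_3 = 1.58 Ω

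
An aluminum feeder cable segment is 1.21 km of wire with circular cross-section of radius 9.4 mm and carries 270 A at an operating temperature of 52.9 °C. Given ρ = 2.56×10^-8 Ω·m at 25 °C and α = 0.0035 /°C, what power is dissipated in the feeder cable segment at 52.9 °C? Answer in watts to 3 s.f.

A = πr² = π(9.4000e-03 m)² = 2.776e-04 m²
R₍25₎ = ρL/A = (2.56×10^-8)(1210)/(2.776e-04) = 0.1116 Ω
R₍52.9₎ = R₍25₎(1 + αΔT) = 0.1116 × (1 + 0.0035×27.9) = 0.1225 Ω
P = I²R = (270)² × 0.1225 = 8930 W

8930 W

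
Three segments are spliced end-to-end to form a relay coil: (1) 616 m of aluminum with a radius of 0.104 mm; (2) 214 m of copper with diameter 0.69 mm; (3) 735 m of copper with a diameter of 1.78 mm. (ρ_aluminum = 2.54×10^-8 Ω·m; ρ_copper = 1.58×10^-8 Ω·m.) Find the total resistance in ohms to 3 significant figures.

Seg 1: A = πr² = π(1.0400e-04 m)² = 3.398e-08 m²
R_1 = (2.54×10^-8)(616)/(3.398e-08) = 460.5 Ω
Seg 2: A = π(d/2)² = π(3.4500e-04 m)² = 3.739e-07 m²
R_2 = (1.58×10^-8)(214)/(3.739e-07) = 9.042 Ω
Seg 3: A = π(d/2)² = π(8.9000e-04 m)² = 2.488e-06 m²
R_3 = (1.58×10^-8)(735)/(2.488e-06) = 4.667 Ω
R_total = R_1 + R_2 + R_3 = 474 Ω

474 Ω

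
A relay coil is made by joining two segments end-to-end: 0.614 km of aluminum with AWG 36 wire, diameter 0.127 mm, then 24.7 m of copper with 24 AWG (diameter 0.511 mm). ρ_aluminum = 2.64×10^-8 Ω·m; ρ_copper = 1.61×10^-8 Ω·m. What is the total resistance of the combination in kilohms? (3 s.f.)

Segment 1: A = π(0.127/2 mm)² = π(6.3500e-05 m)² = 1.267e-08 m²
R₁ = ρL/A = (2.64×10^-8)(614)/(1.267e-08) = 1280 Ω
Segment 2: A = π(0.511/2 mm)² = π(2.5550e-04 m)² = 2.051e-07 m²
R₂ = (1.61×10^-8)(24.7)/(2.051e-07) = 1.939 Ω
R = R₁ + R₂ = 1.28 kΩ

1.28 kΩ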